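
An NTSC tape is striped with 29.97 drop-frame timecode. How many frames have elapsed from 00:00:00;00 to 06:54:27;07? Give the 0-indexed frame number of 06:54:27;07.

745271

Complete 10-minute blocks: 41, each 17982 frames → 737262.
Remaining 4 whole minutes in the current block: 1800 + 3 × 1798 = 7194 frames.
Within the current minute: 27 × 30 + 7 − 2 = 815 (labels ;00/;01 skipped at this minute). Total = 737262 + 7194 + 815 = 745271.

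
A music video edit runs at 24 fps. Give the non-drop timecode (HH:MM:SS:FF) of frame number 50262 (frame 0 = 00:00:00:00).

00:34:54:06

50262 ÷ 24 = 2094 full seconds, remainder 6 frames.
2094 s = 0 h 34 min 54 s.
Timecode: 00:34:54:06.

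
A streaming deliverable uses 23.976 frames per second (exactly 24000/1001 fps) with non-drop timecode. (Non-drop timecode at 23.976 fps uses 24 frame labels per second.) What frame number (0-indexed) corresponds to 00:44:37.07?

Total seconds to the label: (0 × 3600 + 44 × 60 + 37) = 2677.
Frame index = 2677 × 24 + 7 = 64255.

frame 64255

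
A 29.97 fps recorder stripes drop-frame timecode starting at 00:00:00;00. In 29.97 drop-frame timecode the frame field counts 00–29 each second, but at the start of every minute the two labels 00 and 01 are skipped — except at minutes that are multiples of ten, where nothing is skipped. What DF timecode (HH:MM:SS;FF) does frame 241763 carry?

Ten DF minutes hold 17982 frames, so frame 241763 lies in block 13 (frames 233766–251747) with 7997 frames into that block.
The block's first minute is 1800 frames and the rest 1798 each; 7997 frames reaches minute 4, so 13 × 18 + 4 × 2 = 242 labels have been skipped so far.
Adding those back, label number 241763 + 242 = 242005 at 30 labels/s is 8066 s + 25 f = 2 h 14 min 26 s frame 25, i.e. 02:14:26;25.

02:14:26;25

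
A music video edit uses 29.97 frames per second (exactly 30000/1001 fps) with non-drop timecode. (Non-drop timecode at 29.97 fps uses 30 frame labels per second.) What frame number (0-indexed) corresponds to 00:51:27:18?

Total seconds to the label: (0 × 3600 + 51 × 60 + 27) = 3087.
Frame index = 3087 × 30 + 18 = 92628.

92628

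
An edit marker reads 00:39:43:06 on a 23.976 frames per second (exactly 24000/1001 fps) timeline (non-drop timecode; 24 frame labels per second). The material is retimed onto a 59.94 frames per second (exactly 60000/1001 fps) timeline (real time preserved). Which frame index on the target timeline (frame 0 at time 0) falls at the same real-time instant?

frame 142995

Source frame index: (0×3600 + 39×60 + 43) × 24 + 6 = 57198.
Real time: 57198 / (24000/1001) = 9542533/4000 s.
Target frame: (9542533/4000) × (60000/1001) = 142995.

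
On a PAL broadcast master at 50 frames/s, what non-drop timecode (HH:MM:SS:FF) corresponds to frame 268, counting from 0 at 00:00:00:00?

268 ÷ 50 = 5 full seconds, remainder 18 frames.
5 s = 0 h 0 min 5 s.
Timecode: 00:00:05:18.

00:00:05:18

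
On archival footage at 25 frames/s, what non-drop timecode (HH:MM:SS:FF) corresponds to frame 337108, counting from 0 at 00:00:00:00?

337108 ÷ 25 = 13484 full seconds, remainder 8 frames.
13484 s = 3 h 44 min 44 s.
Timecode: 03:44:44:08.

03:44:44:08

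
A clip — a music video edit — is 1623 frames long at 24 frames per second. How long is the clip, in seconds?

67.625 seconds

Running time = 1623 / (24) = 67.625 s.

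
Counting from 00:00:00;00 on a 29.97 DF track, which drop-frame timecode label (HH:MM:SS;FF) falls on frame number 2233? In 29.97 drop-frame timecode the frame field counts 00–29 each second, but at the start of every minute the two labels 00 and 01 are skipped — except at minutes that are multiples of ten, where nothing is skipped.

00:01:14;15

Each 10-minute DF block holds 10 × 60 × 30 − 9 × 2 = 17982 frames. 2233 ÷ 17982 → 0 full blocks, remainder 2233.
Within the partial block the first minute is 1800 frames and each further minute 1798, so 1 further minute boundary passed. Total skipped labels = 18 × 0 + 2 × 1 = 2.
Non-drop label index = 2233 + 2 = 2235; at 30 labels/s that is 00:01:14:15, i.e. DF 00:01:14;15.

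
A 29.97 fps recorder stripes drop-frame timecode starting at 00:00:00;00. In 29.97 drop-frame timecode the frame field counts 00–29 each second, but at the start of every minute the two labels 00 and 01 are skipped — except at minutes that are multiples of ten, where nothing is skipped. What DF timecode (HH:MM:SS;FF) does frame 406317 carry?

03:45:57;13

Each 10-minute DF block holds 10 × 60 × 30 − 9 × 2 = 17982 frames. 406317 ÷ 17982 → 22 full blocks, remainder 10713.
Within the partial block the first minute is 1800 frames and each further minute 1798, so 5 further minute boundaries passed. Total skipped labels = 18 × 22 + 2 × 5 = 406.
Non-drop label index = 406317 + 406 = 406723; at 30 labels/s that is 03:45:57:13, i.e. DF 03:45:57;13.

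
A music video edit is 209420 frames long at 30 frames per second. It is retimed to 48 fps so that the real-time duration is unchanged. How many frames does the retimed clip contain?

335072 frames

Target frames = source frames × (target rate / source rate) = 209420 × (48)/(30) = 209420 × 8/5 = 335072.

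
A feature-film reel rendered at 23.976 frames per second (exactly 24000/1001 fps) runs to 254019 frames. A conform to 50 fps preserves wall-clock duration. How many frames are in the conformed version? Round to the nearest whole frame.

Frames at target rate = 254019 × (50) / (24000/1001) = 84757673/160 ≈ 529735.456.
Nearest whole frame: 529735.

529735 frames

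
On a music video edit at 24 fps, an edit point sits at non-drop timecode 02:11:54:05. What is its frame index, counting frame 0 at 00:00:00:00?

Total seconds to the label: (2 × 3600 + 11 × 60 + 54) = 7914.
Frame index = 7914 × 24 + 5 = 189941.

frame 189941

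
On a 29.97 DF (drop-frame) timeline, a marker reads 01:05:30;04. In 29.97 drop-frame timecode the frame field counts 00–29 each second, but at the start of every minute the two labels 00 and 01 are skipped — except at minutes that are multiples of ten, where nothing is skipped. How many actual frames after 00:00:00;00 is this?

117786

As if non-drop at 30 labels/s: (1 × 3600 + 5 × 60 + 30) × 30 + 4 = 117904.
Minute boundaries passed: 65; those not divisible by 10: 65 − 6 = 59; dropped labels = 2 × 59 = 118.
Actual frame index = 117904 − 118 = 117786.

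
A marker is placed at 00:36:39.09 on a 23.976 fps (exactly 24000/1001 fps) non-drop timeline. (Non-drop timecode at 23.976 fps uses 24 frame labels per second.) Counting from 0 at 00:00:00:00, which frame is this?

Total seconds to the label: (0 × 3600 + 36 × 60 + 39) = 2199.
Frame index = 2199 × 24 + 9 = 52785.

52785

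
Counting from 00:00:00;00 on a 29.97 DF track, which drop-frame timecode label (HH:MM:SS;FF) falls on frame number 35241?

00:19:35;27

Ten DF minutes hold 17982 frames, so frame 35241 lies in block 1 (frames 17982–35963) with 17259 frames into that block.
The block's first minute is 1800 frames and the rest 1798 each; 17259 frames reaches minute 9, so 1 × 18 + 9 × 2 = 36 labels have been skipped so far.
Adding those back, label number 35241 + 36 = 35277 at 30 labels/s is 1175 s + 27 f = 0 h 19 min 35 s frame 27, i.e. 00:19:35;27.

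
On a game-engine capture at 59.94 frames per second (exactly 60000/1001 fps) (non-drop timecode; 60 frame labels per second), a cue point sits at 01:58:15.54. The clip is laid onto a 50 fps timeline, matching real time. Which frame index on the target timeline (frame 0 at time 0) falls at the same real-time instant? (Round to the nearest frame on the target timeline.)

frame 355150

Source frame index: (1×3600 + 58×60 + 15) × 60 + 54 = 425754.
Real time: 425754 / (60000/1001) = 71029959/10000 s.
Target frame: (71029959/10000) × (50) = 71029959/200 ≈ 355149.795 → 355150.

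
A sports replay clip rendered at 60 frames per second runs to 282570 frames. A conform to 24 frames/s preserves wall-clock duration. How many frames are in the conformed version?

113028 frames

Target frames = source frames × (target rate / source rate) = 282570 × (24)/(60) = 282570 × 2/5 = 113028.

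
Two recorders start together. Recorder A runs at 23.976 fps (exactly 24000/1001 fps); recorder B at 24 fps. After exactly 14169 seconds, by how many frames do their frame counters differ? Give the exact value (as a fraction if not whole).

A emits 24000/1001 × 14169 = 340056000/1001 frames; B emits 24 × 14169 = 340056.
Difference = 340056/1001 frames (≈ 339.7163); B is ahead of A.

340056/1001 frames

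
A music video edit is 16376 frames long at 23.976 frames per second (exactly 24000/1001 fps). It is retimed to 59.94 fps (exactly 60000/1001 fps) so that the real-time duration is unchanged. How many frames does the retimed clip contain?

40940 frames

Target frames = source frames × (target rate / source rate) = 16376 × (60000/1001)/(24000/1001) = 16376 × 5/2 = 40940.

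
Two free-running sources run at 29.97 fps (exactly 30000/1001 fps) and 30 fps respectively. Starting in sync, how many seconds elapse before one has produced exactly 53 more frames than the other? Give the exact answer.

53053/30 seconds

The gap grows by |30 − 30000/1001| = 30/1001 frames per second.
Time for a 53-frame gap: 53 ÷ (30/1001) = 53053/30 s.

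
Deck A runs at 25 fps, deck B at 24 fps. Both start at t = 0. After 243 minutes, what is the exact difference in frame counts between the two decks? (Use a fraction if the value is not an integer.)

14580 frames

243 min = 14580 s.
A emits 25 × 14580 = 364500 frames; B emits 24 × 14580 = 349920.
Difference = 14580 frames; B is behind A.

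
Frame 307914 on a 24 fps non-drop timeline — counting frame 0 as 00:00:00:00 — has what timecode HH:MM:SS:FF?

03:33:49:18

307914 ÷ 24 = 12829 full seconds, remainder 18 frames.
12829 s = 3 h 33 min 49 s.
Timecode: 03:33:49:18.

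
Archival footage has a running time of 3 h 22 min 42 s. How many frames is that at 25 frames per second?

304050 frames

3 h 22 min 42 s = 12162 s.
Frames = 12162 × 25 = 304050.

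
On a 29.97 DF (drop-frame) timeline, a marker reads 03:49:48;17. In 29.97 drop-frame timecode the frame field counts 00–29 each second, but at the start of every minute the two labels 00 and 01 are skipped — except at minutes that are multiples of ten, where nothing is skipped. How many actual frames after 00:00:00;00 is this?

Complete 10-minute blocks: 22, each 17982 frames → 395604.
Remaining 9 whole minutes in the current block: 1800 + 8 × 1798 = 16184 frames.
Within the current minute: 48 × 30 + 17 − 2 = 1455 (labels ;00/;01 skipped at this minute). Total = 395604 + 16184 + 1455 = 413243.

413243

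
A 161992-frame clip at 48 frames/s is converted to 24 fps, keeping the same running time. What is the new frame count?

Target frames = source frames × (target rate / source rate) = 161992 × (24)/(48) = 161992 × 1/2 = 80996.

80996 frames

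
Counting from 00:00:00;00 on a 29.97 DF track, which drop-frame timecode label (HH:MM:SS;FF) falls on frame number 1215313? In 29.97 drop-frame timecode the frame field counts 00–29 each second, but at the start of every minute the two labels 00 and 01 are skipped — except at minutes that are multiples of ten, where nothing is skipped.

Each 10-minute DF block holds 10 × 60 × 30 − 9 × 2 = 17982 frames. 1215313 ÷ 17982 → 67 full blocks, remainder 10519.
Within the partial block the first minute is 1800 frames and each further minute 1798, so 5 further minute boundaries passed. Total skipped labels = 18 × 67 + 2 × 5 = 1216.
Non-drop label index = 1215313 + 1216 = 1216529; at 30 labels/s that is 11:15:50:29, i.e. DF 11:15:50;29.

11:15:50;29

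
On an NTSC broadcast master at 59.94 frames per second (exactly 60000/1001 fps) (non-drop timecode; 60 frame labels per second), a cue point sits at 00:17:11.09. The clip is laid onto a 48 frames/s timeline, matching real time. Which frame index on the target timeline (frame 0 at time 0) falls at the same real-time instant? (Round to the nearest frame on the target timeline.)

Source frame index: (0×3600 + 17×60 + 11) × 60 + 9 = 61869.
Real time: 61869 / (60000/1001) = 20643623/20000 s.
Target frame: (20643623/20000) × (48) = 61930869/1250 ≈ 49544.695 → 49545.

frame 49545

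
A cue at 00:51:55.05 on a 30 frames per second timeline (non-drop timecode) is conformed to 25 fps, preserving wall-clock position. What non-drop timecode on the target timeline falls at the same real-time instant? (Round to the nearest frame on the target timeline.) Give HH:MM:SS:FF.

Source frame index: (0×3600 + 51×60 + 55) × 30 + 5 = 93455.
Real time: 93455 / (30) = 18691/6 s.
Target frame: (18691/6) × (25) = 467275/6 ≈ 77879.167 → 77879.
At 25 labels/s: frame 77879 → 00:51:55:04.

00:51:55:04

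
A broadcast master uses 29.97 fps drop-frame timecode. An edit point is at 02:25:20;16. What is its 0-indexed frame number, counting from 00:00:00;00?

261354

Complete 10-minute blocks: 14, each 17982 frames → 251748.
Remaining 5 whole minutes in the current block: 1800 + 4 × 1798 = 8992 frames.
Within the current minute: 20 × 30 + 16 − 2 = 614 (labels ;00/;01 skipped at this minute). Total = 251748 + 8992 + 614 = 261354.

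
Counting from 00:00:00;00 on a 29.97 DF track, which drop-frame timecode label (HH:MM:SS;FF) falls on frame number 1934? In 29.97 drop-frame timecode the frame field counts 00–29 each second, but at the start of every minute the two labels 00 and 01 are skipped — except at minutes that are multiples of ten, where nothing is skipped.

Ten DF minutes hold 17982 frames, so frame 1934 lies in block 0 (frames 0–17981) with 1934 frames into that block.
The block's first minute is 1800 frames and the rest 1798 each; 1934 frames reaches minute 1, so 0 × 18 + 1 × 2 = 2 labels have been skipped so far.
Adding those back, label number 1934 + 2 = 1936 at 30 labels/s is 64 s + 16 f = 0 h 1 min 4 s frame 16, i.e. 00:01:04;16.

00:01:04;16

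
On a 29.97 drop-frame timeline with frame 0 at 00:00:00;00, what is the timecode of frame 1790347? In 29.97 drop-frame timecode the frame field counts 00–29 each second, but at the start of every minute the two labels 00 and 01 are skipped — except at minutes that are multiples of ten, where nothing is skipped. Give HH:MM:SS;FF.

16:35:37;29

Ten DF minutes hold 17982 frames, so frame 1790347 lies in block 99 (frames 1780218–1798199) with 10129 frames into that block.
The block's first minute is 1800 frames and the rest 1798 each; 10129 frames reaches minute 5, so 99 × 18 + 5 × 2 = 1792 labels have been skipped so far.
Adding those back, label number 1790347 + 1792 = 1792139 at 30 labels/s is 59737 s + 29 f = 16 h 35 min 37 s frame 29, i.e. 16:35:37;29.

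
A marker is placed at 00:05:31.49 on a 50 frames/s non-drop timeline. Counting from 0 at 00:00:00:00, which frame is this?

frame 16599

Total seconds to the label: (0 × 3600 + 5 × 60 + 31) = 331.
Frame index = 331 × 50 + 49 = 16599.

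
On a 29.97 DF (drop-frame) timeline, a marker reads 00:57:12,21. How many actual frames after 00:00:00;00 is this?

102877

Complete 10-minute blocks: 5, each 17982 frames → 89910.
Remaining 7 whole minutes in the current block: 1800 + 6 × 1798 = 12588 frames.
Within the current minute: 12 × 30 + 21 − 2 = 379 (labels ;00/;01 skipped at this minute). Total = 89910 + 12588 + 379 = 102877.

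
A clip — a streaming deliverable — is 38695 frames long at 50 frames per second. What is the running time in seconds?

773.9 seconds

Running time = 38695 / (50) = 773.9 s.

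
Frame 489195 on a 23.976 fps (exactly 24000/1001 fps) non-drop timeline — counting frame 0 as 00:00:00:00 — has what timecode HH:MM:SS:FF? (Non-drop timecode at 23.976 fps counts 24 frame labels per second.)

489195 ÷ 24 = 20383 full seconds, remainder 3 frames.
20383 s = 5 h 39 min 43 s.
Timecode: 05:39:43:03.

05:39:43:03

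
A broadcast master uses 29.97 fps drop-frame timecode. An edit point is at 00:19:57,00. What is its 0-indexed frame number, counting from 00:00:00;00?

35874

Complete 10-minute blocks: 1, each 17982 frames → 17982.
Remaining 9 whole minutes in the current block: 1800 + 8 × 1798 = 16184 frames.
Within the current minute: 57 × 30 + 0 − 2 = 1708 (labels ;00/;01 skipped at this minute). Total = 17982 + 16184 + 1708 = 35874.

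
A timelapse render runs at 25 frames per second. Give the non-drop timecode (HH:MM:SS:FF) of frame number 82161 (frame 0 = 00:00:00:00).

00:54:46:11

82161 ÷ 25 = 3286 full seconds, remainder 11 frames.
3286 s = 0 h 54 min 46 s.
Timecode: 00:54:46:11.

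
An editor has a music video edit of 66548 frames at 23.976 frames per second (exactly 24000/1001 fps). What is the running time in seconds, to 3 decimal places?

Running time = 66548 × 1001/24000 = 16653637/6000 s ≈ 2775.606 s.

2775.606 seconds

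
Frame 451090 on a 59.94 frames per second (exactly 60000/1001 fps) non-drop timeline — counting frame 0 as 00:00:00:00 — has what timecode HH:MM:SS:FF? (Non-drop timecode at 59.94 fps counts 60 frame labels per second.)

451090 ÷ 60 = 7518 full seconds, remainder 10 frames.
7518 s = 2 h 5 min 18 s.
Timecode: 02:05:18:10.

02:05:18:10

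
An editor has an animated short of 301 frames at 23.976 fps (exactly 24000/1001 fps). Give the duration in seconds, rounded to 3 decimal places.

Running time = 301 × 1001/24000 = 301301/24000 s ≈ 12.554 s.

12.554 seconds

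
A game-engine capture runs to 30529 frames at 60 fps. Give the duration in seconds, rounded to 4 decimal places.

508.8167 seconds

Running time = 30529 × 1/60 = 30529/60 s ≈ 508.8167 s.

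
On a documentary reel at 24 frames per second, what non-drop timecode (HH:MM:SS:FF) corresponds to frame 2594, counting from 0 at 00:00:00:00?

2594 ÷ 24 = 108 full seconds, remainder 2 frames.
108 s = 0 h 1 min 48 s.
Timecode: 00:01:48:02.

00:01:48:02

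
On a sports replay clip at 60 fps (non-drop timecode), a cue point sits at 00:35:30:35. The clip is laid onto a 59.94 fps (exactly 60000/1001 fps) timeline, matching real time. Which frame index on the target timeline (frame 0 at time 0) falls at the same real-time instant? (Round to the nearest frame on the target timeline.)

frame 127707

Source frame index: (0×3600 + 35×60 + 30) × 60 + 35 = 127835.
Real time: 127835 / (60) = 25567/12 s.
Target frame: (25567/12) × (60000/1001) = 127835000/1001 ≈ 127707.293 → 127707.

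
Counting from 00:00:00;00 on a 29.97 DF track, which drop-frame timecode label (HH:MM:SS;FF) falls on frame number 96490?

00:53:39;16

Each 10-minute DF block holds 10 × 60 × 30 − 9 × 2 = 17982 frames. 96490 ÷ 17982 → 5 full blocks, remainder 6580.
Within the partial block the first minute is 1800 frames and each further minute 1798, so 3 further minute boundaries passed. Total skipped labels = 18 × 5 + 2 × 3 = 96.
Non-drop label index = 96490 + 96 = 96586; at 30 labels/s that is 00:53:39:16, i.e. DF 00:53:39;16.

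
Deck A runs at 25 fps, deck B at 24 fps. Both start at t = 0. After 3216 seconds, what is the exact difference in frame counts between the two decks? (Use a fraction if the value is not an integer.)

A emits 25 × 3216 = 80400 frames; B emits 24 × 3216 = 77184.
Difference = 3216 frames; B is behind A.

3216 frames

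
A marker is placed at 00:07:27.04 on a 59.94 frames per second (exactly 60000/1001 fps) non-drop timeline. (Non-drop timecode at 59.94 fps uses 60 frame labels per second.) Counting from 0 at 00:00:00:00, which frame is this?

frame 26824

Total seconds to the label: (0 × 3600 + 7 × 60 + 27) = 447.
Frame index = 447 × 60 + 4 = 26824.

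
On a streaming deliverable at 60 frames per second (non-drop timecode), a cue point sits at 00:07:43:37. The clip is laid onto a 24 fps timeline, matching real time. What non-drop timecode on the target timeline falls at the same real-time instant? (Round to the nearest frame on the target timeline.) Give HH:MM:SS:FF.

Source frame index: (0×3600 + 7×60 + 43) × 60 + 37 = 27817.
Real time: 27817 / (60) = 27817/60 s.
Target frame: (27817/60) × (24) = 55634/5 ≈ 11126.800 → 11127.
At 24 labels/s: frame 11127 → 00:07:43:15.

00:07:43:15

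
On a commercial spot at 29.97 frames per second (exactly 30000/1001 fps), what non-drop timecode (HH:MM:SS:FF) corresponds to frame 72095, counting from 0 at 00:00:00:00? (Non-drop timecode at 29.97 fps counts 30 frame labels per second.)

00:40:03:05

72095 ÷ 30 = 2403 full seconds, remainder 5 frames.
2403 s = 0 h 40 min 3 s.
Timecode: 00:40:03:05.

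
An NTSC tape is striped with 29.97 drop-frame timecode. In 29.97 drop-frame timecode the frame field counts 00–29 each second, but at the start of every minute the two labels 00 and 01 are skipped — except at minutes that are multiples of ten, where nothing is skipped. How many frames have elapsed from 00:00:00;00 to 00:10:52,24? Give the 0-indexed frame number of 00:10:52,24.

19566

Complete 10-minute blocks: 1, each 17982 frames → 17982.
Remaining 0 whole minutes in the current block: 0 frames.
Within the current minute: 52 × 30 + 24 = 1584. Total = 17982 + 0 + 1584 = 19566.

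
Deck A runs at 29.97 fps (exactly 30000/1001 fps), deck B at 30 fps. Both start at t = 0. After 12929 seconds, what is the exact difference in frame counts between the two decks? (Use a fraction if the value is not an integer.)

A emits 30000/1001 × 12929 = 55410000/143 frames; B emits 30 × 12929 = 387870.
Difference = 55410/143 frames (≈ 387.4825); B is ahead of A.

55410/143 frames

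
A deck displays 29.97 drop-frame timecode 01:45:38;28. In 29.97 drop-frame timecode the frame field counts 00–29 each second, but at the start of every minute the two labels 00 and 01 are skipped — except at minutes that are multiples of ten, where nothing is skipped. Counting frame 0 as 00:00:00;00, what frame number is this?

189978

As if non-drop at 30 labels/s: (1 × 3600 + 45 × 60 + 38) × 30 + 28 = 190168.
Minute boundaries passed: 105; those not divisible by 10: 105 − 10 = 95; dropped labels = 2 × 95 = 190.
Actual frame index = 190168 − 190 = 189978.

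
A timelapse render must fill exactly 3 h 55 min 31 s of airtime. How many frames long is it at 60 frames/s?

847860 frames

3 h 55 min 31 s = 14131 s.
Frames = 14131 × 60 = 847860.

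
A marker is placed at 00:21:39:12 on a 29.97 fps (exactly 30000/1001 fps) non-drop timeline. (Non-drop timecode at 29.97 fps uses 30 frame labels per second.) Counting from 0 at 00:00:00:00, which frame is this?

Total seconds to the label: (0 × 3600 + 21 × 60 + 39) = 1299.
Frame index = 1299 × 30 + 12 = 38982.

frame 38982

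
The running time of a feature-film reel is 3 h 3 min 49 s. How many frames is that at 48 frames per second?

529392 frames

3 h 3 min 49 s = 11029 s.
Frames = 11029 × 48 = 529392.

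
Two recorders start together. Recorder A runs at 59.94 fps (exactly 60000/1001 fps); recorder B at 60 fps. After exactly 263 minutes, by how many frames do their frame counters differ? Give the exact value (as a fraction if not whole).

946800/1001 frames

263 min = 15780 s.
A emits 60000/1001 × 15780 = 946800000/1001 frames; B emits 60 × 15780 = 946800.
Difference = 946800/1001 frames (≈ 945.8541); B is ahead of A.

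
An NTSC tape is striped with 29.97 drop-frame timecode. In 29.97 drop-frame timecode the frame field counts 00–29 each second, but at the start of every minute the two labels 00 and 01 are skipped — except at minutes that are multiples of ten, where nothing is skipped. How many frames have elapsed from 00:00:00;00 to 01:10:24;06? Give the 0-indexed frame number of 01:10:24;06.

126600

Complete 10-minute blocks: 7, each 17982 frames → 125874.
Remaining 0 whole minutes in the current block: 0 frames.
Within the current minute: 24 × 30 + 6 = 726. Total = 125874 + 0 + 726 = 126600.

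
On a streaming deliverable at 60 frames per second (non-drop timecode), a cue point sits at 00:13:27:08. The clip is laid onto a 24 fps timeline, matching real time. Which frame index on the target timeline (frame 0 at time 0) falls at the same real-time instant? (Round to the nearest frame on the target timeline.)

Source frame index: (0×3600 + 13×60 + 27) × 60 + 8 = 48428.
Real time: 48428 / (60) = 12107/15 s.
Target frame: (12107/15) × (24) = 96856/5 ≈ 19371.200 → 19371.

frame 19371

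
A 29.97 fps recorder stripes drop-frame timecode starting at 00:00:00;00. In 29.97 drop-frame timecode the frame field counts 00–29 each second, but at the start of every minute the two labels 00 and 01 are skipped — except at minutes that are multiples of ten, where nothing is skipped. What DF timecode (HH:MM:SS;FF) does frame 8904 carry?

Ten DF minutes hold 17982 frames, so frame 8904 lies in block 0 (frames 0–17981) with 8904 frames into that block.
The block's first minute is 1800 frames and the rest 1798 each; 8904 frames reaches minute 4, so 0 × 18 + 4 × 2 = 8 labels have been skipped so far.
Adding those back, label number 8904 + 8 = 8912 at 30 labels/s is 297 s + 2 f = 0 h 4 min 57 s frame 2, i.e. 00:04:57;02.

00:04:57;02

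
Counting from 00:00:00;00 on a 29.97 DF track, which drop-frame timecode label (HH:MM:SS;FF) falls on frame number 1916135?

17:45:35;03

Ten DF minutes hold 17982 frames, so frame 1916135 lies in block 106 (frames 1906092–1924073) with 10043 frames into that block.
The block's first minute is 1800 frames and the rest 1798 each; 10043 frames reaches minute 5, so 106 × 18 + 5 × 2 = 1918 labels have been skipped so far.
Adding those back, label number 1916135 + 1918 = 1918053 at 30 labels/s is 63935 s + 3 f = 17 h 45 min 35 s frame 3, i.e. 17:45:35;03.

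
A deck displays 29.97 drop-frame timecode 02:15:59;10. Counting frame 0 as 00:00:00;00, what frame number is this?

As if non-drop at 30 labels/s: (2 × 3600 + 15 × 60 + 59) × 30 + 10 = 244780.
Minute boundaries passed: 135; those not divisible by 10: 135 − 13 = 122; dropped labels = 2 × 122 = 244.
Actual frame index = 244780 − 244 = 244536.

244536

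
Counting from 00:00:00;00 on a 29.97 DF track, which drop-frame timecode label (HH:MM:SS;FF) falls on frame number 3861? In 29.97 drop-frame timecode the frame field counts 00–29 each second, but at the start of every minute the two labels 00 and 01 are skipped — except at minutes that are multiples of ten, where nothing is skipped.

Ten DF minutes hold 17982 frames, so frame 3861 lies in block 0 (frames 0–17981) with 3861 frames into that block.
The block's first minute is 1800 frames and the rest 1798 each; 3861 frames reaches minute 2, so 0 × 18 + 2 × 2 = 4 labels have been skipped so far.
Adding those back, label number 3861 + 4 = 3865 at 30 labels/s is 128 s + 25 f = 0 h 2 min 8 s frame 25, i.e. 00:02:08;25.

00:02:08;25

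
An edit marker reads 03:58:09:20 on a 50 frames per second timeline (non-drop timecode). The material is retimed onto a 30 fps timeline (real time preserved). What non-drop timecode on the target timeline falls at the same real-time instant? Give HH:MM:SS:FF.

03:58:09:12

Source frame index: (3×3600 + 58×60 + 9) × 50 + 20 = 714470.
Real time: 714470 / (50) = 71447/5 s.
Target frame: (71447/5) × (30) = 428682.
At 30 labels/s: frame 428682 → 03:58:09:12.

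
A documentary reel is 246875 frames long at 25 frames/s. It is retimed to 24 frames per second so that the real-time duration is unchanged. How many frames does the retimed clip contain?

237000 frames

Target frames = source frames × (target rate / source rate) = 246875 × (24)/(25) = 246875 × 24/25 = 237000.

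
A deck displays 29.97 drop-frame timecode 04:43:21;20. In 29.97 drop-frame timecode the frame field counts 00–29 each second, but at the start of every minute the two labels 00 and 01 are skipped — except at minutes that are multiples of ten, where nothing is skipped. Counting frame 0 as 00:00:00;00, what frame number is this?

509540

As if non-drop at 30 labels/s: (4 × 3600 + 43 × 60 + 21) × 30 + 20 = 510050.
Minute boundaries passed: 283; those not divisible by 10: 283 − 28 = 255; dropped labels = 2 × 255 = 510.
Actual frame index = 510050 − 510 = 509540.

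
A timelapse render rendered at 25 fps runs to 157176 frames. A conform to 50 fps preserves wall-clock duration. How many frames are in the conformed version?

Target frames = source frames × (target rate / source rate) = 157176 × (50)/(25) = 157176 × 2 = 314352.

314352 frames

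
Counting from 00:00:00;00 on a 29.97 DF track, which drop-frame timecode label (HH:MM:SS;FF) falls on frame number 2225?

Each 10-minute DF block holds 10 × 60 × 30 − 9 × 2 = 17982 frames. 2225 ÷ 17982 → 0 full blocks, remainder 2225.
Within the partial block the first minute is 1800 frames and each further minute 1798, so 1 further minute boundary passed. Total skipped labels = 18 × 0 + 2 × 1 = 2.
Non-drop label index = 2225 + 2 = 2227; at 30 labels/s that is 00:01:14:07, i.e. DF 00:01:14;07.

00:01:14;07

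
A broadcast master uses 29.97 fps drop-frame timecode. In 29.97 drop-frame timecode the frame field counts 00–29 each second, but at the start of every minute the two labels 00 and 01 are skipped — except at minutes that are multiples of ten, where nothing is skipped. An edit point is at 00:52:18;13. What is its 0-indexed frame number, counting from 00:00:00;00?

As if non-drop at 30 labels/s: (0 × 3600 + 52 × 60 + 18) × 30 + 13 = 94153.
Minute boundaries passed: 52; those not divisible by 10: 52 − 5 = 47; dropped labels = 2 × 47 = 94.
Actual frame index = 94153 − 94 = 94059.

94059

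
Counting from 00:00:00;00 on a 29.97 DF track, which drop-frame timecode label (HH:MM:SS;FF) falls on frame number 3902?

00:02:10;06

Ten DF minutes hold 17982 frames, so frame 3902 lies in block 0 (frames 0–17981) with 3902 frames into that block.
The block's first minute is 1800 frames and the rest 1798 each; 3902 frames reaches minute 2, so 0 × 18 + 2 × 2 = 4 labels have been skipped so far.
Adding those back, label number 3902 + 4 = 3906 at 30 labels/s is 130 s + 6 f = 0 h 2 min 10 s frame 6, i.e. 00:02:10;06.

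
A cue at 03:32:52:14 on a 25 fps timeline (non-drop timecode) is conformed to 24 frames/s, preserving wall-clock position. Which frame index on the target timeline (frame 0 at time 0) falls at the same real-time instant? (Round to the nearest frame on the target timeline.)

Source frame index: (3×3600 + 32×60 + 52) × 25 + 14 = 319314.
Real time: 319314 / (25) = 319314/25 s.
Target frame: (319314/25) × (24) = 7663536/25 ≈ 306541.440 → 306541.

frame 306541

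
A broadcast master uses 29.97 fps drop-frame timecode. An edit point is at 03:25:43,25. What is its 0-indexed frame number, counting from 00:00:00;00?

369945

Complete 10-minute blocks: 20, each 17982 frames → 359640.
Remaining 5 whole minutes in the current block: 1800 + 4 × 1798 = 8992 frames.
Within the current minute: 43 × 30 + 25 − 2 = 1313 (labels ;00/;01 skipped at this minute). Total = 359640 + 8992 + 1313 = 369945.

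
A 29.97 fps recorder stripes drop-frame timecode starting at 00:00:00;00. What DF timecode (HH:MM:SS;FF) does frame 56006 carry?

00:31:08;22

Ten DF minutes hold 17982 frames, so frame 56006 lies in block 3 (frames 53946–71927) with 2060 frames into that block.
The block's first minute is 1800 frames and the rest 1798 each; 2060 frames reaches minute 1, so 3 × 18 + 1 × 2 = 56 labels have been skipped so far.
Adding those back, label number 56006 + 56 = 56062 at 30 labels/s is 1868 s + 22 f = 0 h 31 min 8 s frame 22, i.e. 00:31:08;22.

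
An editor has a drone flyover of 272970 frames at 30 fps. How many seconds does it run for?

9099 seconds

Running time = 272970 / (30) = 9099 s.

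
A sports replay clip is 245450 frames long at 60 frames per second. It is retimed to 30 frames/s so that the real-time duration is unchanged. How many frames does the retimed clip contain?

122725 frames

Target frames = source frames × (target rate / source rate) = 245450 × (30)/(60) = 245450 × 1/2 = 122725.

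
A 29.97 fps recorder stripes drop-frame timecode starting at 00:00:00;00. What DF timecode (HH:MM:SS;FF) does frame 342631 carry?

Each 10-minute DF block holds 10 × 60 × 30 − 9 × 2 = 17982 frames. 342631 ÷ 17982 → 19 full blocks, remainder 973.
Within the partial block the first minute is 1800 frames and each further minute 1798, so 0 further minute boundaries passed. Total skipped labels = 18 × 19 + 2 × 0 = 342.
Non-drop label index = 342631 + 342 = 342973; at 30 labels/s that is 03:10:32:13, i.e. DF 03:10:32;13.

03:10:32;13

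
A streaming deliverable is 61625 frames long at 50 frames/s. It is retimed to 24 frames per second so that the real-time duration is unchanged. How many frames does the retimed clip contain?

29580 frames

Target frames = source frames × (target rate / source rate) = 61625 × (24)/(50) = 61625 × 12/25 = 29580.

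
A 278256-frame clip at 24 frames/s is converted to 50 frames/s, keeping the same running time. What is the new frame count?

Target frames = source frames × (target rate / source rate) = 278256 × (50)/(24) = 278256 × 25/12 = 579700.

579700 frames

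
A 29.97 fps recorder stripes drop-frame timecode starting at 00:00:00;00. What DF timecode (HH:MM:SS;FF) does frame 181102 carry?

Each 10-minute DF block holds 10 × 60 × 30 − 9 × 2 = 17982 frames. 181102 ÷ 17982 → 10 full blocks, remainder 1282.
Within the partial block the first minute is 1800 frames and each further minute 1798, so 0 further minute boundaries passed. Total skipped labels = 18 × 10 + 2 × 0 = 180.
Non-drop label index = 181102 + 180 = 181282; at 30 labels/s that is 01:40:42:22, i.e. DF 01:40:42;22.

01:40:42;22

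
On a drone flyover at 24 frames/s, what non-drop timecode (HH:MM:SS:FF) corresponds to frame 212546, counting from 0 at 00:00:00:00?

02:27:36:02

212546 ÷ 24 = 8856 full seconds, remainder 2 frames.
8856 s = 2 h 27 min 36 s.
Timecode: 02:27:36:02.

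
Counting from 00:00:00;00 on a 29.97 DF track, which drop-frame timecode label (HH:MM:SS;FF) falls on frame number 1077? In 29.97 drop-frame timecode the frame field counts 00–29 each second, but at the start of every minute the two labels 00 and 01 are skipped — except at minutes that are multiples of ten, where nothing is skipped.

Each 10-minute DF block holds 10 × 60 × 30 − 9 × 2 = 17982 frames. 1077 ÷ 17982 → 0 full blocks, remainder 1077.
Within the partial block the first minute is 1800 frames and each further minute 1798, so 0 further minute boundaries passed. Total skipped labels = 18 × 0 + 2 × 0 = 0.
Non-drop label index = 1077 + 0 = 1077; at 30 labels/s that is 00:00:35:27, i.e. DF 00:00:35;27.

00:00:35;27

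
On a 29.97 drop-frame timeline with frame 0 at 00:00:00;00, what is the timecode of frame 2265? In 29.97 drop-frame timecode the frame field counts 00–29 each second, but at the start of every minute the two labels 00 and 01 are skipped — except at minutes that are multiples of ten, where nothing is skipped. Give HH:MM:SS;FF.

Ten DF minutes hold 17982 frames, so frame 2265 lies in block 0 (frames 0–17981) with 2265 frames into that block.
The block's first minute is 1800 frames and the rest 1798 each; 2265 frames reaches minute 1, so 0 × 18 + 1 × 2 = 2 labels have been skipped so far.
Adding those back, label number 2265 + 2 = 2267 at 30 labels/s is 75 s + 17 f = 0 h 1 min 15 s frame 17, i.e. 00:01:15;17.

00:01:15;17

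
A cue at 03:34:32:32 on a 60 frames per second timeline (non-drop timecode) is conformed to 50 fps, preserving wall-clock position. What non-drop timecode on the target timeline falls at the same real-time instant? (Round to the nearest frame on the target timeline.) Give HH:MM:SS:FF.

03:34:32:27

Source frame index: (3×3600 + 34×60 + 32) × 60 + 32 = 772352.
Real time: 772352 / (60) = 193088/15 s.
Target frame: (193088/15) × (50) = 1930880/3 ≈ 643626.667 → 643627.
At 50 labels/s: frame 643627 → 03:34:32:27.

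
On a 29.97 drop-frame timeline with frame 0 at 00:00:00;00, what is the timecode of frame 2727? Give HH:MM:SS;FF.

00:01:30;29

Each 10-minute DF block holds 10 × 60 × 30 − 9 × 2 = 17982 frames. 2727 ÷ 17982 → 0 full blocks, remainder 2727.
Within the partial block the first minute is 1800 frames and each further minute 1798, so 1 further minute boundary passed. Total skipped labels = 18 × 0 + 2 × 1 = 2.
Non-drop label index = 2727 + 2 = 2729; at 30 labels/s that is 00:01:30:29, i.e. DF 00:01:30;29.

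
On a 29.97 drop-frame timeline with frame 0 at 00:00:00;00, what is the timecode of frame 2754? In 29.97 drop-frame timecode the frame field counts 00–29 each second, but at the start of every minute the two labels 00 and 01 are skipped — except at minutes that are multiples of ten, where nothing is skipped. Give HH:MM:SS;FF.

Ten DF minutes hold 17982 frames, so frame 2754 lies in block 0 (frames 0–17981) with 2754 frames into that block.
The block's first minute is 1800 frames and the rest 1798 each; 2754 frames reaches minute 1, so 0 × 18 + 1 × 2 = 2 labels have been skipped so far.
Adding those back, label number 2754 + 2 = 2756 at 30 labels/s is 91 s + 26 f = 0 h 1 min 31 s frame 26, i.e. 00:01:31;26.

00:01:31;26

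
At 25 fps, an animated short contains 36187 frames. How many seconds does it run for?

Running time = 36187 / (25) = 1447.48 s.

1447.48 seconds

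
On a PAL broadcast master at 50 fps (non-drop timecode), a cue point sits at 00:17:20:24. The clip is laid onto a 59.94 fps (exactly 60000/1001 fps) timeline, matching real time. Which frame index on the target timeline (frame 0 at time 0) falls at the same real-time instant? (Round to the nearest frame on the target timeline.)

Source frame index: (0×3600 + 17×60 + 20) × 50 + 24 = 52024.
Real time: 52024 / (50) = 26012/25 s.
Target frame: (26012/25) × (60000/1001) = 8918400/143 ≈ 62366.434 → 62366.

frame 62366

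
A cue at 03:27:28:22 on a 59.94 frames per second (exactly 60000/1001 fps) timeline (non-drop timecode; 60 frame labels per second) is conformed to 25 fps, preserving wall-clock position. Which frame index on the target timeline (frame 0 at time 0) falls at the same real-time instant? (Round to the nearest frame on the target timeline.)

frame 311520

Source frame index: (3×3600 + 27×60 + 28) × 60 + 22 = 746902.
Real time: 746902 / (60000/1001) = 373824451/30000 s.
Target frame: (373824451/30000) × (25) = 373824451/1200 ≈ 311520.376 → 311520.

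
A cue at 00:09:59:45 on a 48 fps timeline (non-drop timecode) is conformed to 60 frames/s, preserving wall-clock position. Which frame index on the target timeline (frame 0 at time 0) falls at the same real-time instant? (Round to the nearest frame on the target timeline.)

frame 35996

Source frame index: (0×3600 + 9×60 + 59) × 48 + 45 = 28797.
Real time: 28797 / (48) = 9599/16 s.
Target frame: (9599/16) × (60) = 143985/4 ≈ 35996.250 → 35996.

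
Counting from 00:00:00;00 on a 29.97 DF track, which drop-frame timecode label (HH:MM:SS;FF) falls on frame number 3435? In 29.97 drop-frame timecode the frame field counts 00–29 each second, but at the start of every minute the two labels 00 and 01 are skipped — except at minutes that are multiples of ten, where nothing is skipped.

Each 10-minute DF block holds 10 × 60 × 30 − 9 × 2 = 17982 frames. 3435 ÷ 17982 → 0 full blocks, remainder 3435.
Within the partial block the first minute is 1800 frames and each further minute 1798, so 1 further minute boundary passed. Total skipped labels = 18 × 0 + 2 × 1 = 2.
Non-drop label index = 3435 + 2 = 3437; at 30 labels/s that is 00:01:54:17, i.e. DF 00:01:54;17.

00:01:54;17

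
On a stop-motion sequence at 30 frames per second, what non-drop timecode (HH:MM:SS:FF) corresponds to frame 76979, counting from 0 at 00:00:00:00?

76979 ÷ 30 = 2565 full seconds, remainder 29 frames.
2565 s = 0 h 42 min 45 s.
Timecode: 00:42:45:29.

00:42:45:29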